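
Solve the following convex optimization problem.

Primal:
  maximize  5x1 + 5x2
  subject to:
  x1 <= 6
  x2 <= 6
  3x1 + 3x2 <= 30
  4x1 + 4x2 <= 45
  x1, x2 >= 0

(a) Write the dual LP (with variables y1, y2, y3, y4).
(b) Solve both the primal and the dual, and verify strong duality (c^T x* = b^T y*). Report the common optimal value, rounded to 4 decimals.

The standard primal-dual pair for 'max c^T x s.t. A x <= b, x >= 0' is:
  Dual:  min b^T y  s.t.  A^T y >= c,  y >= 0.

So the dual LP is:
  minimize  6y1 + 6y2 + 30y3 + 45y4
  subject to:
    y1 + 3y3 + 4y4 >= 5
    y2 + 3y3 + 4y4 >= 5
    y1, y2, y3, y4 >= 0

Solving the primal: x* = (4, 6).
  primal value c^T x* = 50.
Solving the dual: y* = (0, 0, 1.6667, 0).
  dual value b^T y* = 50.
Strong duality: c^T x* = b^T y*. Confirmed.

50


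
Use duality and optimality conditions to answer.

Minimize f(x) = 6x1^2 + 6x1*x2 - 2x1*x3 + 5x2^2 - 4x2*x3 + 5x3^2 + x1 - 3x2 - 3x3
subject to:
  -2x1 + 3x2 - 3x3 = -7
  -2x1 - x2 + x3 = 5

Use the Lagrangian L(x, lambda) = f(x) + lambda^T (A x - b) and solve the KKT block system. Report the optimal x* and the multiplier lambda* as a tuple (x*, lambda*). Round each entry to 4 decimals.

Form the Lagrangian:
  L(x, lambda) = (1/2) x^T Q x + c^T x + lambda^T (A x - b)
Stationarity (grad_x L = 0): Q x + c + A^T lambda = 0.
Primal feasibility: A x = b.

This gives the KKT block system:
  [ Q   A^T ] [ x     ]   [-c ]
  [ A    0  ] [ lambda ] = [ b ]

Solving the linear system:
  x*      = (-1, -0.6667, 2.3333)
  lambda* = (3.7917, -13.625)
  f(x*)   = 44.3333

x* = (-1, -0.6667, 2.3333), lambda* = (3.7917, -13.625)


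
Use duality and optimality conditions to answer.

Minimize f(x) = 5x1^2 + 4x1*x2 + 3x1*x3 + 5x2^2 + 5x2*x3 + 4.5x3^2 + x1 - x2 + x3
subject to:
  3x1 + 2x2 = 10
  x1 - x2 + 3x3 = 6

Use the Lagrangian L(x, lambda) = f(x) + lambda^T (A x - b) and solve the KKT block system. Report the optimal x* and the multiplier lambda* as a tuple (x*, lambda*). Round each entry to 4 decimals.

Form the Lagrangian:
  L(x, lambda) = (1/2) x^T Q x + c^T x + lambda^T (A x - b)
Stationarity (grad_x L = 0): Q x + c + A^T lambda = 0.
Primal feasibility: A x = b.

This gives the KKT block system:
  [ Q   A^T ] [ x     ]   [-c ]
  [ A    0  ] [ lambda ] = [ b ]

Solving the linear system:
  x*      = (3.4501, -0.1752, 0.7916)
  lambda* = (-10.4363, -5.8662)
  f(x*)   = 71.9886

x* = (3.4501, -0.1752, 0.7916), lambda* = (-10.4363, -5.8662)


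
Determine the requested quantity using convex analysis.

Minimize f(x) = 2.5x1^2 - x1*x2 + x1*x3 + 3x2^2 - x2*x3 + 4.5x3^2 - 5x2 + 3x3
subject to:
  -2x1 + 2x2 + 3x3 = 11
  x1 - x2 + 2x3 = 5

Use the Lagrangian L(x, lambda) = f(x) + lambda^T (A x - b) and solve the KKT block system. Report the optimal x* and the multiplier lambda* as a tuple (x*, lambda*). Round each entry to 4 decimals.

Form the Lagrangian:
  L(x, lambda) = (1/2) x^T Q x + c^T x + lambda^T (A x - b)
Stationarity (grad_x L = 0): Q x + c + A^T lambda = 0.
Primal feasibility: A x = b.

This gives the KKT block system:
  [ Q   A^T ] [ x     ]   [-c ]
  [ A    0  ] [ lambda ] = [ b ]

Solving the linear system:
  x*      = (0, 1, 3)
  lambda* = (-3.5714, -9.1429)
  f(x*)   = 44.5

x* = (0, 1, 3), lambda* = (-3.5714, -9.1429)


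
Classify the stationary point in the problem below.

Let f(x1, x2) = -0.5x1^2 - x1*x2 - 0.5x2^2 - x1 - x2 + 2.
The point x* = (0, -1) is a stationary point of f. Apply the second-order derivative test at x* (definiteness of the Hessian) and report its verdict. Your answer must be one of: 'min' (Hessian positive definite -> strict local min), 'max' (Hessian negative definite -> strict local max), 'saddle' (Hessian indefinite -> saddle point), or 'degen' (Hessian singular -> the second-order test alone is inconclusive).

Compute the Hessian H = grad^2 f:
  H = [[-1, -1], [-1, -1]]
Verify stationarity: grad f(x*) = H x* + g = (0, 0).
Eigenvalues of H: -2, 0.
H has a zero eigenvalue (singular; negative semidefinite but not definite), so H is neither positive definite, negative definite, nor indefinite. The second-order test alone is inconclusive -> degen.
(Indeed, f is constant along the null direction of H through x*, so x* is not a strict local extremum.)

degen


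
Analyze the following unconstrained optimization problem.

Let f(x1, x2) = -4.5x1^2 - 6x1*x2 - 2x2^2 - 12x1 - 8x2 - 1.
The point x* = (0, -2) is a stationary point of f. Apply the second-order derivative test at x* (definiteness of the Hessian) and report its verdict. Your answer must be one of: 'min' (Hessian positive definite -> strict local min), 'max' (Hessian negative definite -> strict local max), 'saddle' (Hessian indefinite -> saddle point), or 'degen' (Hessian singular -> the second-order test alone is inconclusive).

Compute the Hessian H = grad^2 f:
  H = [[-9, -6], [-6, -4]]
Verify stationarity: grad f(x*) = H x* + g = (0, 0).
Eigenvalues of H: -13, 0.
H has a zero eigenvalue (singular; negative semidefinite but not definite), so H is neither positive definite, negative definite, nor indefinite. The second-order test alone is inconclusive -> degen.
(Indeed, f is constant along the null direction of H through x*, so x* is not a strict local extremum.)

degen


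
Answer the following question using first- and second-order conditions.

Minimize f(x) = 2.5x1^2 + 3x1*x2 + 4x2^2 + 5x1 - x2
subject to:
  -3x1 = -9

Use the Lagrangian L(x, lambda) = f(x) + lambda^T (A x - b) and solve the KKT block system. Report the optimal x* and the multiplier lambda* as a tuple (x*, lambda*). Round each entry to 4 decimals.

Form the Lagrangian:
  L(x, lambda) = (1/2) x^T Q x + c^T x + lambda^T (A x - b)
Stationarity (grad_x L = 0): Q x + c + A^T lambda = 0.
Primal feasibility: A x = b.

This gives the KKT block system:
  [ Q   A^T ] [ x     ]   [-c ]
  [ A    0  ] [ lambda ] = [ b ]

Solving the linear system:
  x*      = (3, -1)
  lambda* = (5.6667)
  f(x*)   = 33.5

x* = (3, -1), lambda* = (5.6667)


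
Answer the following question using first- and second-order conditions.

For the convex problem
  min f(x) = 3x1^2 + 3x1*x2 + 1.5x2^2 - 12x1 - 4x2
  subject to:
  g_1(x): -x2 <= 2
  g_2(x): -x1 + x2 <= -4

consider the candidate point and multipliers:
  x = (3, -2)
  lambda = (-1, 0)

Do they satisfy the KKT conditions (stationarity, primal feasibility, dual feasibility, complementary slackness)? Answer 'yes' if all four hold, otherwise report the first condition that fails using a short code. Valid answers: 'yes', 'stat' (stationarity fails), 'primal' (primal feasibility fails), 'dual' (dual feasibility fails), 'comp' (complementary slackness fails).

Gradient of f: grad f(x) = Q x + c = (0, -1)
Constraint values g_i(x) = a_i^T x - b_i:
  g_1((3, -2)) = 0
  g_2((3, -2)) = -1
Stationarity residual: grad f(x) + sum_i lambda_i a_i = (0, 0)
  -> stationarity OK
Primal feasibility (all g_i <= 0): OK
Dual feasibility (all lambda_i >= 0): FAILS
Complementary slackness (lambda_i * g_i(x) = 0 for all i): OK

Verdict: the first failing condition is dual_feasibility -> dual.

dual


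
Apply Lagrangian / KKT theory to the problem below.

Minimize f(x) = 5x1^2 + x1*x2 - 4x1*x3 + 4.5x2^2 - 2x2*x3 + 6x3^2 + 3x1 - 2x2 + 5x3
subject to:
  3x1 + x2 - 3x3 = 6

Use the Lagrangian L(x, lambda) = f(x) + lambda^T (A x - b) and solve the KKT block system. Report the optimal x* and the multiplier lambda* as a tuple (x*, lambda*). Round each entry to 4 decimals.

Form the Lagrangian:
  L(x, lambda) = (1/2) x^T Q x + c^T x + lambda^T (A x - b)
Stationarity (grad_x L = 0): Q x + c + A^T lambda = 0.
Primal feasibility: A x = b.

This gives the KKT block system:
  [ Q   A^T ] [ x     ]   [-c ]
  [ A    0  ] [ lambda ] = [ b ]

Solving the linear system:
  x*      = (0.5257, 0.3841, -1.3463)
  lambda* = (-4.6754)
  f(x*)   = 11.0649

x* = (0.5257, 0.3841, -1.3463), lambda* = (-4.6754)


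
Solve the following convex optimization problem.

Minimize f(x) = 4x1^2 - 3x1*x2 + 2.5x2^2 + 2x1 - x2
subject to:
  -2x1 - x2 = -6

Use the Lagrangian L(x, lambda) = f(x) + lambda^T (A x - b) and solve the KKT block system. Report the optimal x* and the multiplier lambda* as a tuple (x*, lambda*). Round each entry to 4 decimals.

Form the Lagrangian:
  L(x, lambda) = (1/2) x^T Q x + c^T x + lambda^T (A x - b)
Stationarity (grad_x L = 0): Q x + c + A^T lambda = 0.
Primal feasibility: A x = b.

This gives the KKT block system:
  [ Q   A^T ] [ x     ]   [-c ]
  [ A    0  ] [ lambda ] = [ b ]

Solving the linear system:
  x*      = (1.85, 2.3)
  lambda* = (4.95)
  f(x*)   = 15.55

x* = (1.85, 2.3), lambda* = (4.95)


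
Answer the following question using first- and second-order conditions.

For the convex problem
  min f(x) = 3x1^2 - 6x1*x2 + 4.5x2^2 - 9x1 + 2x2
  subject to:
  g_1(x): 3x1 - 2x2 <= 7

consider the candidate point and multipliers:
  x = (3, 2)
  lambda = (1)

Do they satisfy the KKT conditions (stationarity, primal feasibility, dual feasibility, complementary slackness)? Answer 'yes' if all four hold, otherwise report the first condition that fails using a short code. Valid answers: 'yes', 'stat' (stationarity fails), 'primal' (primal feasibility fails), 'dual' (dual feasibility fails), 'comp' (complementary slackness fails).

Gradient of f: grad f(x) = Q x + c = (-3, 2)
Constraint values g_i(x) = a_i^T x - b_i:
  g_1((3, 2)) = -2
Stationarity residual: grad f(x) + sum_i lambda_i a_i = (0, 0)
  -> stationarity OK
Primal feasibility (all g_i <= 0): OK
Dual feasibility (all lambda_i >= 0): OK
Complementary slackness (lambda_i * g_i(x) = 0 for all i): FAILS

Verdict: the first failing condition is complementary_slackness -> comp.

comp


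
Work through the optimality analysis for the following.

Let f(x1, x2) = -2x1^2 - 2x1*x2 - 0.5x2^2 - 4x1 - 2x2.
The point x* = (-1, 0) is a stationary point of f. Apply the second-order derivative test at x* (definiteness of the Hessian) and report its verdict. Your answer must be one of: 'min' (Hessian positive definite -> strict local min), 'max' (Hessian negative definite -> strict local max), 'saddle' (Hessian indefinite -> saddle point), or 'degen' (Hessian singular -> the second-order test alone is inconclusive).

Compute the Hessian H = grad^2 f:
  H = [[-4, -2], [-2, -1]]
Verify stationarity: grad f(x*) = H x* + g = (0, 0).
Eigenvalues of H: -5, 0.
H has a zero eigenvalue (singular; negative semidefinite but not definite), so H is neither positive definite, negative definite, nor indefinite. The second-order test alone is inconclusive -> degen.
(Indeed, f is constant along the null direction of H through x*, so x* is not a strict local extremum.)

degen


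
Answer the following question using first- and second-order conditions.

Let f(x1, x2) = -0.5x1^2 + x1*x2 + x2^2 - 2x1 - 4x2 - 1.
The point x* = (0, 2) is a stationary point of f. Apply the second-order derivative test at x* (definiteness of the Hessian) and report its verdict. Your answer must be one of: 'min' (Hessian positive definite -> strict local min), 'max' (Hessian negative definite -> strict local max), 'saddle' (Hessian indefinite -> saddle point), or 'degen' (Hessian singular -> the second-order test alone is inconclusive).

Compute the Hessian H = grad^2 f:
  H = [[-1, 1], [1, 2]]
Verify stationarity: grad f(x*) = H x* + g = (0, 0).
Eigenvalues of H: -1.3028, 2.3028.
Eigenvalues have mixed signs, so H is indefinite -> x* is a saddle point.

saddle


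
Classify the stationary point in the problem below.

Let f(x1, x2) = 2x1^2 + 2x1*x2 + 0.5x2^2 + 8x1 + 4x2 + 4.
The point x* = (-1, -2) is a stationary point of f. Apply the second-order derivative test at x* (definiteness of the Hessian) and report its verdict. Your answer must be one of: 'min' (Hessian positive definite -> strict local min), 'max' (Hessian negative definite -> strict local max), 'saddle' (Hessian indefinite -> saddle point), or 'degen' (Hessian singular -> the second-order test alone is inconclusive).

Compute the Hessian H = grad^2 f:
  H = [[4, 2], [2, 1]]
Verify stationarity: grad f(x*) = H x* + g = (0, 0).
Eigenvalues of H: 0, 5.
H has a zero eigenvalue (singular; positive semidefinite but not definite), so H is neither positive definite, negative definite, nor indefinite. The second-order test alone is inconclusive -> degen.
(Indeed, f is constant along the null direction of H through x*, so x* is not a strict local extremum.)

degen


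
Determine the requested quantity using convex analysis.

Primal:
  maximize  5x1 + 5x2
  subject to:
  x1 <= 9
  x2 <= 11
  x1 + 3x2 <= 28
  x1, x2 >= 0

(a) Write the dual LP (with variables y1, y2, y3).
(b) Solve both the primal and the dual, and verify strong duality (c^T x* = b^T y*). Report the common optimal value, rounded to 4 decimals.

The standard primal-dual pair for 'max c^T x s.t. A x <= b, x >= 0' is:
  Dual:  min b^T y  s.t.  A^T y >= c,  y >= 0.

So the dual LP is:
  minimize  9y1 + 11y2 + 28y3
  subject to:
    y1 + y3 >= 5
    y2 + 3y3 >= 5
    y1, y2, y3 >= 0

Solving the primal: x* = (9, 6.3333).
  primal value c^T x* = 76.6667.
Solving the dual: y* = (3.3333, 0, 1.6667).
  dual value b^T y* = 76.6667.
Strong duality: c^T x* = b^T y*. Confirmed.

76.6667


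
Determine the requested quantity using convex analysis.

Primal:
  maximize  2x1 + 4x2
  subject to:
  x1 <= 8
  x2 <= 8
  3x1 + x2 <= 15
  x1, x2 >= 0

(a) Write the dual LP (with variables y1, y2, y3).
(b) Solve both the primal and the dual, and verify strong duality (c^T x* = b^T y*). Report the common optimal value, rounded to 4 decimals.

The standard primal-dual pair for 'max c^T x s.t. A x <= b, x >= 0' is:
  Dual:  min b^T y  s.t.  A^T y >= c,  y >= 0.

So the dual LP is:
  minimize  8y1 + 8y2 + 15y3
  subject to:
    y1 + 3y3 >= 2
    y2 + y3 >= 4
    y1, y2, y3 >= 0

Solving the primal: x* = (2.3333, 8).
  primal value c^T x* = 36.6667.
Solving the dual: y* = (0, 3.3333, 0.6667).
  dual value b^T y* = 36.6667.
Strong duality: c^T x* = b^T y*. Confirmed.

36.6667


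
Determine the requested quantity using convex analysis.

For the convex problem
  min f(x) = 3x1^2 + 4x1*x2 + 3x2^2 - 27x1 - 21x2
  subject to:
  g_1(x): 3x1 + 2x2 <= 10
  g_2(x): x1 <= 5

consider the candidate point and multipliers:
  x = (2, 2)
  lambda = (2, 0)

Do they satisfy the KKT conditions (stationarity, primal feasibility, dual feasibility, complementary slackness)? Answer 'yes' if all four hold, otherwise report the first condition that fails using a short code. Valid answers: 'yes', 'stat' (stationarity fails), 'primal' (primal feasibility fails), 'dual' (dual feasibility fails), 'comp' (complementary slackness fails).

Gradient of f: grad f(x) = Q x + c = (-7, -1)
Constraint values g_i(x) = a_i^T x - b_i:
  g_1((2, 2)) = 0
  g_2((2, 2)) = -3
Stationarity residual: grad f(x) + sum_i lambda_i a_i = (-1, 3)
  -> stationarity FAILS
Primal feasibility (all g_i <= 0): OK
Dual feasibility (all lambda_i >= 0): OK
Complementary slackness (lambda_i * g_i(x) = 0 for all i): OK

Verdict: the first failing condition is stationarity -> stat.

stat


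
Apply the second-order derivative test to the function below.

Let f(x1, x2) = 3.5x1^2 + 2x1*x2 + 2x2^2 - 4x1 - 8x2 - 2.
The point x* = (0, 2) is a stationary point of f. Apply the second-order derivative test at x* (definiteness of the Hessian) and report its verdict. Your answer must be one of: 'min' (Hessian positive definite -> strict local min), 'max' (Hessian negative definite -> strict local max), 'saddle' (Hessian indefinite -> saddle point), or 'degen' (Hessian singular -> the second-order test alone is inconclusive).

Compute the Hessian H = grad^2 f:
  H = [[7, 2], [2, 4]]
Verify stationarity: grad f(x*) = H x* + g = (0, 0).
Eigenvalues of H: 3, 8.
Both eigenvalues > 0, so H is positive definite -> x* is a strict local min.

min


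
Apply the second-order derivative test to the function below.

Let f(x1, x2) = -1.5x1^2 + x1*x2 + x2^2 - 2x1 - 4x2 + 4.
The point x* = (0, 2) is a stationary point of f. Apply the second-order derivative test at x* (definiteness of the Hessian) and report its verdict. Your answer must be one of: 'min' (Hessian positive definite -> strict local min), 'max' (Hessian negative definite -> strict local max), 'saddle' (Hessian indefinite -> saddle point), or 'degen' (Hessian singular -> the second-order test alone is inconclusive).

Compute the Hessian H = grad^2 f:
  H = [[-3, 1], [1, 2]]
Verify stationarity: grad f(x*) = H x* + g = (0, 0).
Eigenvalues of H: -3.1926, 2.1926.
Eigenvalues have mixed signs, so H is indefinite -> x* is a saddle point.

saddle


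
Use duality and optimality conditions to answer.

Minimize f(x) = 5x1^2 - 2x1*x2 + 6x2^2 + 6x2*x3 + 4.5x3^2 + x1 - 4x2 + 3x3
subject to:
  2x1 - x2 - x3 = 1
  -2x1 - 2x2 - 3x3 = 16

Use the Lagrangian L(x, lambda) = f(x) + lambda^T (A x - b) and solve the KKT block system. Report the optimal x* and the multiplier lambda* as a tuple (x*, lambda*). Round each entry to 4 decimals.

Form the Lagrangian:
  L(x, lambda) = (1/2) x^T Q x + c^T x + lambda^T (A x - b)
Stationarity (grad_x L = 0): Q x + c + A^T lambda = 0.
Primal feasibility: A x = b.

This gives the KKT block system:
  [ Q   A^T ] [ x     ]   [-c ]
  [ A    0  ] [ lambda ] = [ b ]

Solving the linear system:
  x*      = (-1.5972, 0.2227, -4.417)
  lambda* = (-3.0729, -10.7814)
  f(x*)   = 79.918

x* = (-1.5972, 0.2227, -4.417), lambda* = (-3.0729, -10.7814)


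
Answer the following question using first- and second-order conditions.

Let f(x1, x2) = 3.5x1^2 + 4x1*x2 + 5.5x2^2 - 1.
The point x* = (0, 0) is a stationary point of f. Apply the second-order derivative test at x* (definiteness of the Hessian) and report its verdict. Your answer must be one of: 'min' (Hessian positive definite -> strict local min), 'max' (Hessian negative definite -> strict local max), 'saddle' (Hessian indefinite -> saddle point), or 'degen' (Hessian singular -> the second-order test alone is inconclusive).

Compute the Hessian H = grad^2 f:
  H = [[7, 4], [4, 11]]
Verify stationarity: grad f(x*) = H x* + g = (0, 0).
Eigenvalues of H: 4.5279, 13.4721.
Both eigenvalues > 0, so H is positive definite -> x* is a strict local min.

min


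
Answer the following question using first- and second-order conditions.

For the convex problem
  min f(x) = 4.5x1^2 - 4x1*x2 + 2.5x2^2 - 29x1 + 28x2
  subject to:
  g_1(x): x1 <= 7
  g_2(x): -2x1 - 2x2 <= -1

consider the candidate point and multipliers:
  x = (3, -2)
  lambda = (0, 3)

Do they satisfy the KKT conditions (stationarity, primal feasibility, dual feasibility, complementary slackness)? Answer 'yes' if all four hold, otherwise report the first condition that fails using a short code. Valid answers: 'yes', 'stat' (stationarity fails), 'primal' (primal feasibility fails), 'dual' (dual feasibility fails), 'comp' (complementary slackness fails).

Gradient of f: grad f(x) = Q x + c = (6, 6)
Constraint values g_i(x) = a_i^T x - b_i:
  g_1((3, -2)) = -4
  g_2((3, -2)) = -1
Stationarity residual: grad f(x) + sum_i lambda_i a_i = (0, 0)
  -> stationarity OK
Primal feasibility (all g_i <= 0): OK
Dual feasibility (all lambda_i >= 0): OK
Complementary slackness (lambda_i * g_i(x) = 0 for all i): FAILS

Verdict: the first failing condition is complementary_slackness -> comp.

comp


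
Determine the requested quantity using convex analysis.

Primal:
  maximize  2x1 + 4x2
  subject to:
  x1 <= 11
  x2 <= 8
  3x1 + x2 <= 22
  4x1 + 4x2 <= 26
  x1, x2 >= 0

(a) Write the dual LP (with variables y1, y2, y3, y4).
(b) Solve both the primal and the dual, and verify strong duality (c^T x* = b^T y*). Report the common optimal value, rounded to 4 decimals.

The standard primal-dual pair for 'max c^T x s.t. A x <= b, x >= 0' is:
  Dual:  min b^T y  s.t.  A^T y >= c,  y >= 0.

So the dual LP is:
  minimize  11y1 + 8y2 + 22y3 + 26y4
  subject to:
    y1 + 3y3 + 4y4 >= 2
    y2 + y3 + 4y4 >= 4
    y1, y2, y3, y4 >= 0

Solving the primal: x* = (0, 6.5).
  primal value c^T x* = 26.
Solving the dual: y* = (0, 0, 0, 1).
  dual value b^T y* = 26.
Strong duality: c^T x* = b^T y*. Confirmed.

26


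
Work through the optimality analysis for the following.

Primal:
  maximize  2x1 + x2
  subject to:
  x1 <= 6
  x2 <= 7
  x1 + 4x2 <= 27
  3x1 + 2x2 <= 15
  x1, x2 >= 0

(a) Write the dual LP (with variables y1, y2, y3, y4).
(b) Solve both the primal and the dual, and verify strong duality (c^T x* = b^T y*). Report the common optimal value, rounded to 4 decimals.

The standard primal-dual pair for 'max c^T x s.t. A x <= b, x >= 0' is:
  Dual:  min b^T y  s.t.  A^T y >= c,  y >= 0.

So the dual LP is:
  minimize  6y1 + 7y2 + 27y3 + 15y4
  subject to:
    y1 + y3 + 3y4 >= 2
    y2 + 4y3 + 2y4 >= 1
    y1, y2, y3, y4 >= 0

Solving the primal: x* = (5, 0).
  primal value c^T x* = 10.
Solving the dual: y* = (0, 0, 0, 0.6667).
  dual value b^T y* = 10.
Strong duality: c^T x* = b^T y*. Confirmed.

10


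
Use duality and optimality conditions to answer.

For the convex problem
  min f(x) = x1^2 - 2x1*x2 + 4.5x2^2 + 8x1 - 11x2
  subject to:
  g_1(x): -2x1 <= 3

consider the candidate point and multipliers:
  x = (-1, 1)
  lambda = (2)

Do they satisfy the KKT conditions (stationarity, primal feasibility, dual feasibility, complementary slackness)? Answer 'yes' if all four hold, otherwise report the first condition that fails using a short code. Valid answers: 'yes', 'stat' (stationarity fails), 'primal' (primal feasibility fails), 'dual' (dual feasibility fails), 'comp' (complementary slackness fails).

Gradient of f: grad f(x) = Q x + c = (4, 0)
Constraint values g_i(x) = a_i^T x - b_i:
  g_1((-1, 1)) = -1
Stationarity residual: grad f(x) + sum_i lambda_i a_i = (0, 0)
  -> stationarity OK
Primal feasibility (all g_i <= 0): OK
Dual feasibility (all lambda_i >= 0): OK
Complementary slackness (lambda_i * g_i(x) = 0 for all i): FAILS

Verdict: the first failing condition is complementary_slackness -> comp.

comp


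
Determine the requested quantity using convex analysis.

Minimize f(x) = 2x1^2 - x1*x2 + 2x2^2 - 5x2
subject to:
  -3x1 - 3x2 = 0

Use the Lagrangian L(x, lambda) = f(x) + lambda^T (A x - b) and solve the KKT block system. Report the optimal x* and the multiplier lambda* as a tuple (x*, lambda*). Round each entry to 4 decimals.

Form the Lagrangian:
  L(x, lambda) = (1/2) x^T Q x + c^T x + lambda^T (A x - b)
Stationarity (grad_x L = 0): Q x + c + A^T lambda = 0.
Primal feasibility: A x = b.

This gives the KKT block system:
  [ Q   A^T ] [ x     ]   [-c ]
  [ A    0  ] [ lambda ] = [ b ]

Solving the linear system:
  x*      = (-0.5, 0.5)
  lambda* = (-0.8333)
  f(x*)   = -1.25

x* = (-0.5, 0.5), lambda* = (-0.8333)


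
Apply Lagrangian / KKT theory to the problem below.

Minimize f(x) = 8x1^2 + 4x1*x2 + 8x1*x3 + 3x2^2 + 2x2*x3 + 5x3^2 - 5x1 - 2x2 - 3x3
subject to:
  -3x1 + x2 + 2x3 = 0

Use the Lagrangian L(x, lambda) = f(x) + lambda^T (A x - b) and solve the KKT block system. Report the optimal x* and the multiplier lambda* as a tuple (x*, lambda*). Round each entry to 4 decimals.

Form the Lagrangian:
  L(x, lambda) = (1/2) x^T Q x + c^T x + lambda^T (A x - b)
Stationarity (grad_x L = 0): Q x + c + A^T lambda = 0.
Primal feasibility: A x = b.

This gives the KKT block system:
  [ Q   A^T ] [ x     ]   [-c ]
  [ A    0  ] [ lambda ] = [ b ]

Solving the linear system:
  x*      = (0.1658, 0.1917, 0.1528)
  lambda* = (-0.1192)
  f(x*)   = -0.8355

x* = (0.1658, 0.1917, 0.1528), lambda* = (-0.1192)


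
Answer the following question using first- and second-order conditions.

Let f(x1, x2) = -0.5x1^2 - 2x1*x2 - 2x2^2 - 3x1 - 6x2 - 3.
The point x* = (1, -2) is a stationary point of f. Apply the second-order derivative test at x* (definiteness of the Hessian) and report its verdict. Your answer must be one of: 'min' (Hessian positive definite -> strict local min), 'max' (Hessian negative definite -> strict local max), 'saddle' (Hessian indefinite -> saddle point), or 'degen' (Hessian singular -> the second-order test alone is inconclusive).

Compute the Hessian H = grad^2 f:
  H = [[-1, -2], [-2, -4]]
Verify stationarity: grad f(x*) = H x* + g = (0, 0).
Eigenvalues of H: -5, 0.
H has a zero eigenvalue (singular; negative semidefinite but not definite), so H is neither positive definite, negative definite, nor indefinite. The second-order test alone is inconclusive -> degen.
(Indeed, f is constant along the null direction of H through x*, so x* is not a strict local extremum.)

degen


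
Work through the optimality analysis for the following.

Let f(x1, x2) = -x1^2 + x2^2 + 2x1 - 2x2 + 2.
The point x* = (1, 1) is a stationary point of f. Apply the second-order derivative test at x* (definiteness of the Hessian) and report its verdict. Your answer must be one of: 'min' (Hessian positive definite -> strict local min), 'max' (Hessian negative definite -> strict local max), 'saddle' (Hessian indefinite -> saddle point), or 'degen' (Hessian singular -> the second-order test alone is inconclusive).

Compute the Hessian H = grad^2 f:
  H = [[-2, 0], [0, 2]]
Verify stationarity: grad f(x*) = H x* + g = (0, 0).
Eigenvalues of H: -2, 2.
Eigenvalues have mixed signs, so H is indefinite -> x* is a saddle point.

saddle


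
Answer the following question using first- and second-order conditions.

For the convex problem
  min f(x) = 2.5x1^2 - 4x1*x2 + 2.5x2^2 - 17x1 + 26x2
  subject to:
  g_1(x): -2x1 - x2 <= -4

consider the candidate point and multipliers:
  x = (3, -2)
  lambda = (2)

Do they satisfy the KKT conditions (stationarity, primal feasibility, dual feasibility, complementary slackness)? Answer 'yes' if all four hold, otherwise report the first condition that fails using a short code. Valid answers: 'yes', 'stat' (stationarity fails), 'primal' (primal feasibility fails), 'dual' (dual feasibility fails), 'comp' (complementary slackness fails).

Gradient of f: grad f(x) = Q x + c = (6, 4)
Constraint values g_i(x) = a_i^T x - b_i:
  g_1((3, -2)) = 0
Stationarity residual: grad f(x) + sum_i lambda_i a_i = (2, 2)
  -> stationarity FAILS
Primal feasibility (all g_i <= 0): OK
Dual feasibility (all lambda_i >= 0): OK
Complementary slackness (lambda_i * g_i(x) = 0 for all i): OK

Verdict: the first failing condition is stationarity -> stat.

stat


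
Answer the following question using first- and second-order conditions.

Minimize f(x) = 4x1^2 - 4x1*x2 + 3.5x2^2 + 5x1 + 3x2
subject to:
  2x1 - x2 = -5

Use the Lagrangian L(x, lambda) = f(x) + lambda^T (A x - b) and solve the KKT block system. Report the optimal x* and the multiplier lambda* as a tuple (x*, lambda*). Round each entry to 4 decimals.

Form the Lagrangian:
  L(x, lambda) = (1/2) x^T Q x + c^T x + lambda^T (A x - b)
Stationarity (grad_x L = 0): Q x + c + A^T lambda = 0.
Primal feasibility: A x = b.

This gives the KKT block system:
  [ Q   A^T ] [ x     ]   [-c ]
  [ A    0  ] [ lambda ] = [ b ]

Solving the linear system:
  x*      = (-3.05, -1.1)
  lambda* = (7.5)
  f(x*)   = 9.475

x* = (-3.05, -1.1), lambda* = (7.5)


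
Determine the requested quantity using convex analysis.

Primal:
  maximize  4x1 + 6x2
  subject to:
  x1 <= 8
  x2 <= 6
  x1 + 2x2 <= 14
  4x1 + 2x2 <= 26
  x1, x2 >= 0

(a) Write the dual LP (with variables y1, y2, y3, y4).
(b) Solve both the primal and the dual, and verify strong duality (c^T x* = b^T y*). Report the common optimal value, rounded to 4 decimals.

The standard primal-dual pair for 'max c^T x s.t. A x <= b, x >= 0' is:
  Dual:  min b^T y  s.t.  A^T y >= c,  y >= 0.

So the dual LP is:
  minimize  8y1 + 6y2 + 14y3 + 26y4
  subject to:
    y1 + y3 + 4y4 >= 4
    y2 + 2y3 + 2y4 >= 6
    y1, y2, y3, y4 >= 0

Solving the primal: x* = (4, 5).
  primal value c^T x* = 46.
Solving the dual: y* = (0, 0, 2.6667, 0.3333).
  dual value b^T y* = 46.
Strong duality: c^T x* = b^T y*. Confirmed.

46


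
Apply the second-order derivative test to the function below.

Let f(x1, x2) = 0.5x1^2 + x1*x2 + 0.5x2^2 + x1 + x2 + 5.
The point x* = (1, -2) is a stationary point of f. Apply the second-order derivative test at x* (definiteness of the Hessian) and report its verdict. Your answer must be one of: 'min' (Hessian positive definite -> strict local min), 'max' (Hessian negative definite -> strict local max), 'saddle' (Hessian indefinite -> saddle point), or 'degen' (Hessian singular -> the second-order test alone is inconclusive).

Compute the Hessian H = grad^2 f:
  H = [[1, 1], [1, 1]]
Verify stationarity: grad f(x*) = H x* + g = (0, 0).
Eigenvalues of H: 0, 2.
H has a zero eigenvalue (singular; positive semidefinite but not definite), so H is neither positive definite, negative definite, nor indefinite. The second-order test alone is inconclusive -> degen.
(Indeed, f is constant along the null direction of H through x*, so x* is not a strict local extremum.)

degen


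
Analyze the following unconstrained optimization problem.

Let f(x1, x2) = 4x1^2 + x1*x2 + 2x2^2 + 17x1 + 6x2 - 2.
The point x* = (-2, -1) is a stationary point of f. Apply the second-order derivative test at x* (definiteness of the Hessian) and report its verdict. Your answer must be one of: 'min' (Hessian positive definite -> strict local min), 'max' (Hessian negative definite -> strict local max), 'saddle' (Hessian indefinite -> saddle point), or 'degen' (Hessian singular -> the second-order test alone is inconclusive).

Compute the Hessian H = grad^2 f:
  H = [[8, 1], [1, 4]]
Verify stationarity: grad f(x*) = H x* + g = (0, 0).
Eigenvalues of H: 3.7639, 8.2361.
Both eigenvalues > 0, so H is positive definite -> x* is a strict local min.

min


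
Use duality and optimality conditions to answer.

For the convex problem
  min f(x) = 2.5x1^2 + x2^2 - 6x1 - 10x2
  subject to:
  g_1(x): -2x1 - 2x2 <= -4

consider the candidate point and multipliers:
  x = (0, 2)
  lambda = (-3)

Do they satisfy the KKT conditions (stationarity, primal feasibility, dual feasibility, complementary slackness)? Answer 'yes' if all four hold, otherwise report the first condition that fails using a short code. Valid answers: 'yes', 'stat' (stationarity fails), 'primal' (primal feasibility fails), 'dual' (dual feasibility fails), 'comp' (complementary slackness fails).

Gradient of f: grad f(x) = Q x + c = (-6, -6)
Constraint values g_i(x) = a_i^T x - b_i:
  g_1((0, 2)) = 0
Stationarity residual: grad f(x) + sum_i lambda_i a_i = (0, 0)
  -> stationarity OK
Primal feasibility (all g_i <= 0): OK
Dual feasibility (all lambda_i >= 0): FAILS
Complementary slackness (lambda_i * g_i(x) = 0 for all i): OK

Verdict: the first failing condition is dual_feasibility -> dual.

dual


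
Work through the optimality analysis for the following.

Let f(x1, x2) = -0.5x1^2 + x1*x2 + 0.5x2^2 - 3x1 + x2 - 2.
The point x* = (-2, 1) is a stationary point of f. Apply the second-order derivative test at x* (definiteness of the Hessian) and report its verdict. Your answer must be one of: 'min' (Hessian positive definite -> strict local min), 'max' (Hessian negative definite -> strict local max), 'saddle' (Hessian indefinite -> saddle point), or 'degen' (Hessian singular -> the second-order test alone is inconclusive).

Compute the Hessian H = grad^2 f:
  H = [[-1, 1], [1, 1]]
Verify stationarity: grad f(x*) = H x* + g = (0, 0).
Eigenvalues of H: -1.4142, 1.4142.
Eigenvalues have mixed signs, so H is indefinite -> x* is a saddle point.

saddle


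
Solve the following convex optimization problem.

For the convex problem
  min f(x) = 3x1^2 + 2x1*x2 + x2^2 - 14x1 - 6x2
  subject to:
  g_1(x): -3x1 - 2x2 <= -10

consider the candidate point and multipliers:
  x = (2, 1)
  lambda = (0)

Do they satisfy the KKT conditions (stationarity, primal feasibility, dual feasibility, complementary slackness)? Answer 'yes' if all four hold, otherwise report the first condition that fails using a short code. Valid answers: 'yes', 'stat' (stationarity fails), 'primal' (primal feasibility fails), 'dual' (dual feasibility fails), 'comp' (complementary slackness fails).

Gradient of f: grad f(x) = Q x + c = (0, 0)
Constraint values g_i(x) = a_i^T x - b_i:
  g_1((2, 1)) = 2
Stationarity residual: grad f(x) + sum_i lambda_i a_i = (0, 0)
  -> stationarity OK
Primal feasibility (all g_i <= 0): FAILS
Dual feasibility (all lambda_i >= 0): OK
Complementary slackness (lambda_i * g_i(x) = 0 for all i): OK

Verdict: the first failing condition is primal_feasibility -> primal.

primal


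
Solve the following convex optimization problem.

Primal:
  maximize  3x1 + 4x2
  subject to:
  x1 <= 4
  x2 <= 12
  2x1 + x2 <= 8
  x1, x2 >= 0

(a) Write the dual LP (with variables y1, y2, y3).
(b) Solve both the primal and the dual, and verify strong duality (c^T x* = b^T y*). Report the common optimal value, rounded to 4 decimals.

The standard primal-dual pair for 'max c^T x s.t. A x <= b, x >= 0' is:
  Dual:  min b^T y  s.t.  A^T y >= c,  y >= 0.

So the dual LP is:
  minimize  4y1 + 12y2 + 8y3
  subject to:
    y1 + 2y3 >= 3
    y2 + y3 >= 4
    y1, y2, y3 >= 0

Solving the primal: x* = (0, 8).
  primal value c^T x* = 32.
Solving the dual: y* = (0, 0, 4).
  dual value b^T y* = 32.
Strong duality: c^T x* = b^T y*. Confirmed.

32


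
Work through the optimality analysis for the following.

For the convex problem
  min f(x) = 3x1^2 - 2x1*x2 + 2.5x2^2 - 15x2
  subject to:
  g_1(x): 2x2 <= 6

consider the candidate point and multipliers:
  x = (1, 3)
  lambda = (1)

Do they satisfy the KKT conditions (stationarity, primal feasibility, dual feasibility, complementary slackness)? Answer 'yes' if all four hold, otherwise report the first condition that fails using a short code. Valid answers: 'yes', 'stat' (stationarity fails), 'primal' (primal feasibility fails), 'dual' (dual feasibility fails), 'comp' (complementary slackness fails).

Gradient of f: grad f(x) = Q x + c = (0, -2)
Constraint values g_i(x) = a_i^T x - b_i:
  g_1((1, 3)) = 0
Stationarity residual: grad f(x) + sum_i lambda_i a_i = (0, 0)
  -> stationarity OK
Primal feasibility (all g_i <= 0): OK
Dual feasibility (all lambda_i >= 0): OK
Complementary slackness (lambda_i * g_i(x) = 0 for all i): OK

Verdict: yes, KKT holds.

yes


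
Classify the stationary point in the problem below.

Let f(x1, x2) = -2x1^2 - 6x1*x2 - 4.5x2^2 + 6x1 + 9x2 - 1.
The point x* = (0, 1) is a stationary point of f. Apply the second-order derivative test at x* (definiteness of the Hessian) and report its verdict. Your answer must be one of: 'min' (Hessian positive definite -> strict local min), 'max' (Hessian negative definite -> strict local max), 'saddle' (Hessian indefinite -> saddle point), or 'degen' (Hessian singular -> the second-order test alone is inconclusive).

Compute the Hessian H = grad^2 f:
  H = [[-4, -6], [-6, -9]]
Verify stationarity: grad f(x*) = H x* + g = (0, 0).
Eigenvalues of H: -13, 0.
H has a zero eigenvalue (singular; negative semidefinite but not definite), so H is neither positive definite, negative definite, nor indefinite. The second-order test alone is inconclusive -> degen.
(Indeed, f is constant along the null direction of H through x*, so x* is not a strict local extremum.)

degen


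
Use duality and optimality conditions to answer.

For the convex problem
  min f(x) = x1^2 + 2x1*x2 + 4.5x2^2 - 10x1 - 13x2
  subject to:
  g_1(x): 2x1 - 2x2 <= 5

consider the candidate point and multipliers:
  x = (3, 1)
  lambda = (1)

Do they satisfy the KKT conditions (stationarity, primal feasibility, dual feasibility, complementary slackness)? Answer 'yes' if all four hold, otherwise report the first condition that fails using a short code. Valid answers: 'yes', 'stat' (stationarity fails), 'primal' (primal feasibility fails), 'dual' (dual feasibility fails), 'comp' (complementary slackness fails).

Gradient of f: grad f(x) = Q x + c = (-2, 2)
Constraint values g_i(x) = a_i^T x - b_i:
  g_1((3, 1)) = -1
Stationarity residual: grad f(x) + sum_i lambda_i a_i = (0, 0)
  -> stationarity OK
Primal feasibility (all g_i <= 0): OK
Dual feasibility (all lambda_i >= 0): OK
Complementary slackness (lambda_i * g_i(x) = 0 for all i): FAILS

Verdict: the first failing condition is complementary_slackness -> comp.

comp


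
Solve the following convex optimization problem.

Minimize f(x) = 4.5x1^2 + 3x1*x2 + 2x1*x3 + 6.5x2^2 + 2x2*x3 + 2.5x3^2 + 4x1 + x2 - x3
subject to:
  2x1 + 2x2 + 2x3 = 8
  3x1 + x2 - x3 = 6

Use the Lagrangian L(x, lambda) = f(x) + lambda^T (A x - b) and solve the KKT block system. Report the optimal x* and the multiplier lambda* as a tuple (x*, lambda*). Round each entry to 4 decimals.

Form the Lagrangian:
  L(x, lambda) = (1/2) x^T Q x + c^T x + lambda^T (A x - b)
Stationarity (grad_x L = 0): Q x + c + A^T lambda = 0.
Primal feasibility: A x = b.

This gives the KKT block system:
  [ Q   A^T ] [ x     ]   [-c ]
  [ A    0  ] [ lambda ] = [ b ]

Solving the linear system:
  x*      = (2.14, 0.72, 1.14)
  lambda* = (-7.37, -4.32)
  f(x*)   = 46.51

x* = (2.14, 0.72, 1.14), lambda* = (-7.37, -4.32)


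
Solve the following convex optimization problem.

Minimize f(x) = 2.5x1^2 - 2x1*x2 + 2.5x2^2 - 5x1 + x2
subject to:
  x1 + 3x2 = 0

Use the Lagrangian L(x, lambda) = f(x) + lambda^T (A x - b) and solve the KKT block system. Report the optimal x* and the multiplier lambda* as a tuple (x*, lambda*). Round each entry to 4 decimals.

Form the Lagrangian:
  L(x, lambda) = (1/2) x^T Q x + c^T x + lambda^T (A x - b)
Stationarity (grad_x L = 0): Q x + c + A^T lambda = 0.
Primal feasibility: A x = b.

This gives the KKT block system:
  [ Q   A^T ] [ x     ]   [-c ]
  [ A    0  ] [ lambda ] = [ b ]

Solving the linear system:
  x*      = (0.7742, -0.2581)
  lambda* = (0.6129)
  f(x*)   = -2.0645

x* = (0.7742, -0.2581), lambda* = (0.6129)


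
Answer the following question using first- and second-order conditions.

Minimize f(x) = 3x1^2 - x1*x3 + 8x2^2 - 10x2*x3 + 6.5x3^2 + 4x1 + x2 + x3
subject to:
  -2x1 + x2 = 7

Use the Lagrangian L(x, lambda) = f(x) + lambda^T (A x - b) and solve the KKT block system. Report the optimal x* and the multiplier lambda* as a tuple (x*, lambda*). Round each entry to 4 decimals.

Form the Lagrangian:
  L(x, lambda) = (1/2) x^T Q x + c^T x + lambda^T (A x - b)
Stationarity (grad_x L = 0): Q x + c + A^T lambda = 0.
Primal feasibility: A x = b.

This gives the KKT block system:
  [ Q   A^T ] [ x     ]   [-c ]
  [ A    0  ] [ lambda ] = [ b ]

Solving the linear system:
  x*      = (-3.2857, 0.4286, 0)
  lambda* = (-7.8571)
  f(x*)   = 21.1429

x* = (-3.2857, 0.4286, 0), lambda* = (-7.8571)


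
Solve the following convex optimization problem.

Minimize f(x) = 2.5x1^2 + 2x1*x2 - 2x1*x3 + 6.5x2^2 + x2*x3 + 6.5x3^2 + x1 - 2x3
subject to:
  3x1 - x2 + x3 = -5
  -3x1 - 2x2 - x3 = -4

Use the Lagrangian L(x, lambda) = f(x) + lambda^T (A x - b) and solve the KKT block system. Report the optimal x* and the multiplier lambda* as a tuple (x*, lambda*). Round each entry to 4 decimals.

Form the Lagrangian:
  L(x, lambda) = (1/2) x^T Q x + c^T x + lambda^T (A x - b)
Stationarity (grad_x L = 0): Q x + c + A^T lambda = 0.
Primal feasibility: A x = b.

This gives the KKT block system:
  [ Q   A^T ] [ x     ]   [-c ]
  [ A    0  ] [ lambda ] = [ b ]

Solving the linear system:
  x*      = (-0.6418, 3, -0.0746)
  lambda* = (11.6716, 12.9851)
  f(x*)   = 54.903

x* = (-0.6418, 3, -0.0746), lambda* = (11.6716, 12.9851)


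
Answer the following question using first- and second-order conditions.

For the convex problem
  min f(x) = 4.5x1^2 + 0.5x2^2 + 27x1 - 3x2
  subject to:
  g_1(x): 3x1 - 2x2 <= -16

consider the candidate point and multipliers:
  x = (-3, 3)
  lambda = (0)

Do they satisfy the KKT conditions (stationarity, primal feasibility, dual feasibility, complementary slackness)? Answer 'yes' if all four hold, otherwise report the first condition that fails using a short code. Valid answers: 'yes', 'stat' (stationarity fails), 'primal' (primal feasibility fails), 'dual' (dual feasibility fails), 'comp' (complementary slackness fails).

Gradient of f: grad f(x) = Q x + c = (0, 0)
Constraint values g_i(x) = a_i^T x - b_i:
  g_1((-3, 3)) = 1
Stationarity residual: grad f(x) + sum_i lambda_i a_i = (0, 0)
  -> stationarity OK
Primal feasibility (all g_i <= 0): FAILS
Dual feasibility (all lambda_i >= 0): OK
Complementary slackness (lambda_i * g_i(x) = 0 for all i): OK

Verdict: the first failing condition is primal_feasibility -> primal.

primal


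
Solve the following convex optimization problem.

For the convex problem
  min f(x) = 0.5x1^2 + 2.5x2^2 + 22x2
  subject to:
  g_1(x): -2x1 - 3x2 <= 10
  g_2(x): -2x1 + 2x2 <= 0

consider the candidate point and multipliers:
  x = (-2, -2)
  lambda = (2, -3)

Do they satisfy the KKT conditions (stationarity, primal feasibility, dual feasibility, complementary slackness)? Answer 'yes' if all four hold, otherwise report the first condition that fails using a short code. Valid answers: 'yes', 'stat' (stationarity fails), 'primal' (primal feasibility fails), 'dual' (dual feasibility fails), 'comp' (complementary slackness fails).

Gradient of f: grad f(x) = Q x + c = (-2, 12)
Constraint values g_i(x) = a_i^T x - b_i:
  g_1((-2, -2)) = 0
  g_2((-2, -2)) = 0
Stationarity residual: grad f(x) + sum_i lambda_i a_i = (0, 0)
  -> stationarity OK
Primal feasibility (all g_i <= 0): OK
Dual feasibility (all lambda_i >= 0): FAILS
Complementary slackness (lambda_i * g_i(x) = 0 for all i): OK

Verdict: the first failing condition is dual_feasibility -> dual.

dual
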